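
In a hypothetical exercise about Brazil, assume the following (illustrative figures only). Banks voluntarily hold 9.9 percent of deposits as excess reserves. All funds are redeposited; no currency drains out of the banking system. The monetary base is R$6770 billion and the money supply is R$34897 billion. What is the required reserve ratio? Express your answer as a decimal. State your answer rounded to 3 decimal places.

Using m = M/MB = 34897/6770 ≈ 5.154653. Since m = (1 + c)/(c + rr + e), the denominator satisfies c + rr + e = (1 + c)/m = (1 + 0) / 5.154653 ≈ 0.193999.
With c = 0 and e = 0.099, the required reserve ratio is 0.193999 − 0 − 0.099 = 0.094999.

0.095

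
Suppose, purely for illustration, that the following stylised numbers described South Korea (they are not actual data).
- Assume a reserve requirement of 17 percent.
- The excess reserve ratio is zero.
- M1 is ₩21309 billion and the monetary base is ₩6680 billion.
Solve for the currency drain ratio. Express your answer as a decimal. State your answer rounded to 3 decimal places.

Using m = M/MB = 21309/6680 ≈ 3.189970. From m = (1 + c)/(c + rr + e), rearranging gives 1 + c = m·(c + rr + e), so c·(1 − m) = m·(rr + e) − 1.
Hence c = [m·(rr + e) − 1]/(1 − m) = [3.189970 × (0.17 + 0) − 1] / (1 − 3.189970) ≈ 0.209001.

0.209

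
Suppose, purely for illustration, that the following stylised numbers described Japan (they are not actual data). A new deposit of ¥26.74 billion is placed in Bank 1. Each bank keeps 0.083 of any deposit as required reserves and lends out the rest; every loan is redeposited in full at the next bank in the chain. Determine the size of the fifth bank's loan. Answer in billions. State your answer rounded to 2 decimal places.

¥17.34 billion

Each bank lends a fraction (1 − rr) = 0.9170 of the deposit it receives, so Bank 5 receives 26.74·0.9170^4 and lends 26.74·0.9170^5 ≈ 17.3384 billion.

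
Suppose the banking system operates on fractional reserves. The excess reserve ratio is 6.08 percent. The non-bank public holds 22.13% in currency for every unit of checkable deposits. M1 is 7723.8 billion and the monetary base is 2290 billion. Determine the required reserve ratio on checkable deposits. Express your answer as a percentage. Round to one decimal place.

Using m = M/MB = 7723.8/2290 ≈ 3.372838. Since m = (1 + c)/(c + rr + e), the denominator satisfies c + rr + e = (1 + c)/m = (1 + 0.2213) / 3.372838 ≈ 0.362099.
With c = 0.2213 and e = 0.0608, the required reserve ratio on checkable deposits is 0.362099 − 0.2213 − 0.0608 = 0.079999.

8.0%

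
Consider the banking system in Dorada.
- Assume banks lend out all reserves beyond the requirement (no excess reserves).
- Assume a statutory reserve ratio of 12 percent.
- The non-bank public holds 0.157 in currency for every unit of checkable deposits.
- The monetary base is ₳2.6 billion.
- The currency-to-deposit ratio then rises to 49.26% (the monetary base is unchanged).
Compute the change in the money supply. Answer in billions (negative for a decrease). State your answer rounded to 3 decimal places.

-4.525 billion

Initially m₁ = (1 + 0.157) / (0.12 + 0.157) ≈ 4.17690, so M₁ = 4.17690 × 2.6 ≈ 10.8599 billion.
After the change m₂ = (1 + 0.4926) / (0.12 + 0.4926) ≈ 2.43650, so M₂ = 2.43650 × 2.6 = 6.3349 billion.
ΔM = M₂ − M₁ = 6.3349 − 10.8599 = -4.525 billion.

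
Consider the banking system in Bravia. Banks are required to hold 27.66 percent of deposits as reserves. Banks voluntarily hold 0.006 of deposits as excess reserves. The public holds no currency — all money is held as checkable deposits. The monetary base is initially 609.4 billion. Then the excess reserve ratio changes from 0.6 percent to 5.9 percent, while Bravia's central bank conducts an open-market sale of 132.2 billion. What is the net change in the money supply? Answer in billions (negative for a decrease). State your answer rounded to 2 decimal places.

Before: m₁ = 1 / (0.2766 + 0.006) ≈ 3.538570, MB₁ = 609.4, so M₁ = 3.538570 × 609.4 ≈ 2156.4046 billion.
After: m₂ = 1 / (0.2766 + 0.059) ≈ 2.979738, MB₂ = 609.4 − 132.2 = 477.2, so M₂ = 2.979738 × 477.2 ≈ 1421.931 billion.
ΔM = M₂ − M₁ = 1421.931 − 2156.4046 = -734.4736 billion.

-734.47 billion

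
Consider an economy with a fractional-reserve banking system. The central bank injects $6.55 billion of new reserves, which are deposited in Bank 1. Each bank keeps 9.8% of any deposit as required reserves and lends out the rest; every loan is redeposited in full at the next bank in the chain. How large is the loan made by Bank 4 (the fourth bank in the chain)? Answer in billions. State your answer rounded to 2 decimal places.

Each bank lends a fraction (1 − rr) = 0.9020 of the deposit it receives, so Bank 4 receives 6.55·0.9020^3 and lends 6.55·0.9020^4 ≈ 4.3358 billion.

$4.34 billion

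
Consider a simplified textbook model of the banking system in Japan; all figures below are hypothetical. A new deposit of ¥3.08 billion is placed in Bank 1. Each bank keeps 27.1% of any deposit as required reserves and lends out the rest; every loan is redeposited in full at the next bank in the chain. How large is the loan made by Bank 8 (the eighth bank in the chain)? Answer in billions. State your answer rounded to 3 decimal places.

Each bank lends a fraction (1 − rr) = 0.7290 of the deposit it receives, so Bank 8 receives 3.08·0.7290^7 and lends 3.08·0.7290^8 ≈ 0.2457 billion.

¥0.246 billion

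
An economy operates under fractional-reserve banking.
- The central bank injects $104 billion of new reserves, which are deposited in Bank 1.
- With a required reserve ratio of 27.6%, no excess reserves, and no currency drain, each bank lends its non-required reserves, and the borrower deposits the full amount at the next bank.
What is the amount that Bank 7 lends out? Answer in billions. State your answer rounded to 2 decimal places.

$10.84 billion

Each bank lends a fraction (1 − rr) = 0.7240 of the deposit it receives, so Bank 7 receives 104·0.7240^6 and lends 104·0.7240^7 ≈ 10.8443 billion.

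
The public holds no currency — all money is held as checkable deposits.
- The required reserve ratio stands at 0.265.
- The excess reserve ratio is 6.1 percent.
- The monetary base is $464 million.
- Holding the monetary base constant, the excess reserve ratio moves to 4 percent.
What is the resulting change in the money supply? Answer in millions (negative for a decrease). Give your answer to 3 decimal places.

$97.999 million

Initially m₁ = 1 / (0.265 + 0.061) ≈ 3.0674847, so M₁ = 3.0674847 × 464 ≈ 1423.3129 million.
After the change m₂ = 1 / (0.265 + 0.04) ≈ 3.2786885, so M₂ = 3.2786885 × 464 ≈ 1521.3115 million.
ΔM = M₂ − M₁ = 1521.3115 − 1423.3129 = 97.9986 million.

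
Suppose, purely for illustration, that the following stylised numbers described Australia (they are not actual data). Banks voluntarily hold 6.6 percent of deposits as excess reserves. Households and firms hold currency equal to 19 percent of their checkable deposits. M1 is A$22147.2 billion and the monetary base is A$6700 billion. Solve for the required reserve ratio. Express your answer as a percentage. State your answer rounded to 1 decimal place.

Using m = M/MB = 22147.2/6700 ≈ 3.305552. Since m = (1 + c)/(c + rr + e), the denominator satisfies c + rr + e = (1 + c)/m = (1 + 0.19) / 3.305552 ≈ 0.360000.
With c = 0.19 and e = 0.066, the required reserve ratio is 0.360000 − 0.19 − 0.066 = 0.104.

10.4%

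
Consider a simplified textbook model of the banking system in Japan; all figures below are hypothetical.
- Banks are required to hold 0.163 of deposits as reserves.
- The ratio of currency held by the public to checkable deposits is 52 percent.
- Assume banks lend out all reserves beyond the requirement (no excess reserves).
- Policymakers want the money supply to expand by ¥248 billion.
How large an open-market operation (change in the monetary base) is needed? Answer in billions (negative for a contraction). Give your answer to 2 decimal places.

The money multiplier is m = (1 + c) / (rr + c) = (1 + 0.52) / (0.163 + 0.52) ≈ 2.225476.
ΔMB = ΔM / m = (+248) / 2.225476 ≈ 111.4368 billion.

¥111.44 billion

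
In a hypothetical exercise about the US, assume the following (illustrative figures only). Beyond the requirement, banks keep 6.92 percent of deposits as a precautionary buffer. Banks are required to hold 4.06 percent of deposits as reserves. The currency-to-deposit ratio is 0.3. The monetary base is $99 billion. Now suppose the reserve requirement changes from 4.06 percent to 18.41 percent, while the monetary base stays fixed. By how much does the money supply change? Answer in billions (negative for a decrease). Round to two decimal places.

-81.45 billion

Initially m₁ = (1 + 0.3) / (0.0406 + 0.0692 + 0.3) ≈ 3.17228, so M₁ = 3.17228 × 99 ≈ 314.0557 billion.
After the change m₂ = (1 + 0.3) / (0.1841 + 0.0692 + 0.3) ≈ 2.34954, so M₂ = 2.34954 × 99 ≈ 232.6045 billion.
ΔM = M₂ − M₁ = 232.6045 − 314.0557 = -81.4512 billion.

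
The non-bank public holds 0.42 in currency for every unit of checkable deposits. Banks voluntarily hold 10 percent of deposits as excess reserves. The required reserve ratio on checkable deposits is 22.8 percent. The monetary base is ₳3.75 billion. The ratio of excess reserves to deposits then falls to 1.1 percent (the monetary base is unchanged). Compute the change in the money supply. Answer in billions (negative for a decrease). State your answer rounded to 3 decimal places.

Initially m₁ = (1 + 0.42) / (0.228 + 0.1 + 0.42) ≈ 1.89840, so M₁ = 1.89840 × 3.75 = 7.119 billion.
After the change m₂ = (1 + 0.42) / (0.228 + 0.011 + 0.42) ≈ 2.15478, so M₂ = 2.15478 × 3.75 ≈ 8.0804 billion.
ΔM = M₂ − M₁ = 8.0804 − 7.119 = 0.9614 billion.

₳0.961 billion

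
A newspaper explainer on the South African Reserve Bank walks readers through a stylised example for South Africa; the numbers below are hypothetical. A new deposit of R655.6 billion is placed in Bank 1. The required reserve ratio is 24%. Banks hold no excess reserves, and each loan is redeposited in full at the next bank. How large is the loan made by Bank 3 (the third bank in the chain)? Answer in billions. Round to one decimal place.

Each bank lends a fraction (1 − rr) = 0.7600 of the deposit it receives, so Bank 3 receives 655.6·0.7600^2 and lends 655.6·0.7600^3 ≈ 287.7927 billion.

R287.8 billion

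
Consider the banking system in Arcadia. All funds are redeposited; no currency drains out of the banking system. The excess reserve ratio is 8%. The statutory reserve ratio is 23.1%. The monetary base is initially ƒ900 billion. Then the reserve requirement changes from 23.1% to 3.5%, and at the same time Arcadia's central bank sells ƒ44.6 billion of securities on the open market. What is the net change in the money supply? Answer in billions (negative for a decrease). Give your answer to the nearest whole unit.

ƒ4544 billion

Before: m₁ = 1 / (0.231 + 0.08) ≈ 3.2154, MB₁ = 900, so M₁ = 3.2154 × 900 = 2893.86 billion.
After: m₂ = 1 / (0.035 + 0.08) ≈ 8.6957, MB₂ = 900 − 44.6 = 855.4, so M₂ = 8.6957 × 855.4 ≈ 7438.3018 billion.
ΔM = M₂ − M₁ = 7438.3018 − 2893.86 = 4544.4418 billion.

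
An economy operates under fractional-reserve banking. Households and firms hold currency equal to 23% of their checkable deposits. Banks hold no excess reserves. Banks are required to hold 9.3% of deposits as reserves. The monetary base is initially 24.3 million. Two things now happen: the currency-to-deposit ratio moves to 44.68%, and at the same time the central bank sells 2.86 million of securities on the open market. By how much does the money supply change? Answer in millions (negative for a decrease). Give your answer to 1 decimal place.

Before: m₁ = (1 + 0.23) / (0.093 + 0.23) ≈ 3.8080, MB₁ = 24.3, so M₁ = 3.8080 × 24.3 = 92.5344 million.
After: m₂ = (1 + 0.4468) / (0.093 + 0.4468) ≈ 2.6803, MB₂ = 24.3 − 2.86 = 21.44, so M₂ = 2.6803 × 21.44 ≈ 57.4656 million.
ΔM = M₂ − M₁ = 57.4656 − 92.5344 = -35.0688 million.

-35.1 million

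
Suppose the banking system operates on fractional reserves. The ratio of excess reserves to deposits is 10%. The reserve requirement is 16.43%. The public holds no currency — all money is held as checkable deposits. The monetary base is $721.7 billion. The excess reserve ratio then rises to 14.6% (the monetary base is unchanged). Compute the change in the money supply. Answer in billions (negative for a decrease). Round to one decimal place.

Initially m₁ = 1 / (0.1643 + 0.1) ≈ 3.78358, so M₁ = 3.78358 × 721.7 ≈ 2730.6097 billion.
After the change m₂ = 1 / (0.1643 + 0.146) ≈ 3.22269, so M₂ = 3.22269 × 721.7 ≈ 2325.8154 billion.
ΔM = M₂ − M₁ = 2325.8154 − 2730.6097 = -404.7943 billion.

-404.8 billion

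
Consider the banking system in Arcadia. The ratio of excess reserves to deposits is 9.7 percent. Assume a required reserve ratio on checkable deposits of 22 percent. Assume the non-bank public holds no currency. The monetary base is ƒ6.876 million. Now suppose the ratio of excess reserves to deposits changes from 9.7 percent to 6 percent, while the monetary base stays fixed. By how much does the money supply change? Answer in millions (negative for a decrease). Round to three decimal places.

ƒ2.866 million

Initially m₁ = 1 / (0.22 + 0.097) ≈ 3.15457, so M₁ = 3.15457 × 6.876 ≈ 21.6908 million.
After the change m₂ = 1 / (0.22 + 0.06) ≈ 3.57143, so M₂ = 3.57143 × 6.876 ≈ 24.5572 million.
ΔM = M₂ − M₁ = 24.5572 − 21.6908 = 2.8664 million.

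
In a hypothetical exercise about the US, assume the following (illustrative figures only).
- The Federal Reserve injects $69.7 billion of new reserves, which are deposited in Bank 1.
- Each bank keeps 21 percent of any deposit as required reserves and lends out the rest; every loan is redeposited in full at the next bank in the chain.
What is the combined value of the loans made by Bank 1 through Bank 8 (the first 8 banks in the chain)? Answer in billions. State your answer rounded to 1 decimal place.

Bank i lends (1 − rr)^i of the original deposit: Bank 1 lends 69.7·0.7900 = 55.0630, Bank 2 lends 69.7·0.7900² ≈ 43.4998, and so on.
Summing a geometric series: total = 69.7·[0.7900·(1 − 0.7900^8) / (1 − 0.7900)] ≈ 222.4254 billion.

$222.4 billion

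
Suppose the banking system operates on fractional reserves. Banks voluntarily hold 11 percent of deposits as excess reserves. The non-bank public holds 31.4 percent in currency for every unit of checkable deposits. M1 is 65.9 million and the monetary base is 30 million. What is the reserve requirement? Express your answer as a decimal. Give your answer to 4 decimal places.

0.1742

Using m = M/MB = 65.9/30 ≈ 2.196667. Since m = (1 + c)/(c + rr + e), the denominator satisfies c + rr + e = (1 + c)/m = (1 + 0.314) / 2.196667 ≈ 0.598179.
With c = 0.314 and e = 0.11, the reserve requirement is 0.598179 − 0.314 − 0.11 = 0.174179.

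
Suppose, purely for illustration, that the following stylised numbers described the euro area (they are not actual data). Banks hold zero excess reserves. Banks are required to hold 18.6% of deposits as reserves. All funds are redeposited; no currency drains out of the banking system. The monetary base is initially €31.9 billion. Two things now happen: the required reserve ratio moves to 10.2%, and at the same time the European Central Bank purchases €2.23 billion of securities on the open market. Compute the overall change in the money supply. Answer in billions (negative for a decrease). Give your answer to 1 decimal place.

€163.1 billion

Before: m₁ = 1 / (0.186) ≈ 5.3763, MB₁ = 31.9, so M₁ = 5.3763 × 31.9 ≈ 171.504 billion.
After: m₂ = 1 / (0.102) ≈ 9.8039, MB₂ = 31.9 + 2.23 = 34.13, so M₂ = 9.8039 × 34.13 ≈ 334.6071 billion.
ΔM = M₂ − M₁ = 334.6071 − 171.504 = 163.1031 billion.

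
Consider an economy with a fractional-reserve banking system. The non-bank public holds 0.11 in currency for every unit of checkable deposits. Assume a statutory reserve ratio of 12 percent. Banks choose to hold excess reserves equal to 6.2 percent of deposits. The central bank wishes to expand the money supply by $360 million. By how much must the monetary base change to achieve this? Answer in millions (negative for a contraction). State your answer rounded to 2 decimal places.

$94.70 million

The money multiplier is m = (1 + c) / (rr + e + c) = (1 + 0.11) / (0.12 + 0.062 + 0.11) ≈ 3.801370.
ΔMB = ΔM / m = (+360) / 3.801370 ≈ 94.7027 million.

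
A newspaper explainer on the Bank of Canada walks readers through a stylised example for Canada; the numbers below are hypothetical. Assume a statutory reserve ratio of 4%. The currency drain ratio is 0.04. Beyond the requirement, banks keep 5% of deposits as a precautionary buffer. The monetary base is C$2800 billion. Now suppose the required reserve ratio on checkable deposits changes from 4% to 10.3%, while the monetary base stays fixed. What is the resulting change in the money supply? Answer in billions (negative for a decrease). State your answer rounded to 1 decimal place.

-7311.9 billion

Initially m₁ = (1 + 0.04) / (0.04 + 0.05 + 0.04) = 8, so M₁ = 8 × 2800 = 22400 billion.
After the change m₂ = (1 + 0.04) / (0.103 + 0.05 + 0.04) ≈ 5.388601, so M₂ = 5.388601 × 2800 = 15088.0828 billion.
ΔM = M₂ − M₁ = 15088.0828 − 22400 = -7311.9172 billion.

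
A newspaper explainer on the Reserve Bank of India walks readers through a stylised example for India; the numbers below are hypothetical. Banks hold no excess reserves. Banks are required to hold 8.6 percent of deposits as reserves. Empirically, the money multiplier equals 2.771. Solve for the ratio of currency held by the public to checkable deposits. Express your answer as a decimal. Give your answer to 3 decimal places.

0.430

Using m = 2.771. From m = (1 + c)/(c + rr + e), rearranging gives 1 + c = m·(c + rr + e), so c·(1 − m) = m·(rr + e) − 1.
Hence c = [m·(rr + e) − 1]/(1 − m) = [2.771 × (0.086 + 0) − 1] / (1 − 2.771) ≈ 0.430093.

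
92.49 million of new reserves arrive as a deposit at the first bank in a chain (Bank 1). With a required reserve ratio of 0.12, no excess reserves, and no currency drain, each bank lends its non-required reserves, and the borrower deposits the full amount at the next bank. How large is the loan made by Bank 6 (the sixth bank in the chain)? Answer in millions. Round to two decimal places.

42.95 million

Each bank lends a fraction (1 − rr) = 0.8800 of the deposit it receives, so Bank 6 receives 92.49·0.8800^5 and lends 92.49·0.8800^6 ≈ 42.9527 million.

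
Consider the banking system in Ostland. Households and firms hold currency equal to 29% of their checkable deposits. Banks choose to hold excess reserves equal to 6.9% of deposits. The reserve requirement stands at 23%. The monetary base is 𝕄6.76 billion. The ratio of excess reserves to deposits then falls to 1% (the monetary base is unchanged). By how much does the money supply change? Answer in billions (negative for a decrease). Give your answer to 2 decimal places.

𝕄1.65 billion

Initially m₁ = (1 + 0.29) / (0.23 + 0.069 + 0.29) ≈ 2.1902, so M₁ = 2.1902 × 6.76 ≈ 14.8058 billion.
After the change m₂ = (1 + 0.29) / (0.23 + 0.01 + 0.29) ≈ 2.4340, so M₂ = 2.4340 × 6.76 ≈ 16.4538 billion.
ΔM = M₂ − M₁ = 16.4538 − 14.8058 = 1.648 billion.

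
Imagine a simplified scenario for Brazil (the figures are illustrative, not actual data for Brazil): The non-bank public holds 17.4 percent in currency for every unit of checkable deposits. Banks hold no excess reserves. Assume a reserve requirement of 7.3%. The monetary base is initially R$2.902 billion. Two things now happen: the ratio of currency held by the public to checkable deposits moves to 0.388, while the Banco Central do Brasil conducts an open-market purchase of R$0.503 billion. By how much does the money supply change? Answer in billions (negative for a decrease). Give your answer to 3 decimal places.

Before: m₁ = (1 + 0.174) / (0.073 + 0.174) ≈ 4.75304, MB₁ = 2.902, so M₁ = 4.75304 × 2.902 ≈ 13.7933 billion.
After: m₂ = (1 + 0.388) / (0.073 + 0.388) ≈ 3.01085, MB₂ = 2.902 + 0.503 = 3.405, so M₂ = 3.01085 × 3.405 ≈ 10.2519 billion.
ΔM = M₂ − M₁ = 10.2519 − 13.7933 = -3.5414 billion.

-3.541 billion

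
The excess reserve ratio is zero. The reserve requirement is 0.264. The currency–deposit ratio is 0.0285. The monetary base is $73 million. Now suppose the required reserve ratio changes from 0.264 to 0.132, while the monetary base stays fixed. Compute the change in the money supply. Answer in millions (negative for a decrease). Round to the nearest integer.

$211 million

Initially m₁ = (1 + 0.0285) / (0.264 + 0.0285) ≈ 3.5162, so M₁ = 3.5162 × 73 = 256.6826 million.
After the change m₂ = (1 + 0.0285) / (0.132 + 0.0285) ≈ 6.4081, so M₂ = 6.4081 × 73 = 467.7913 million.
ΔM = M₂ − M₁ = 467.7913 − 256.6826 = 211.1087 million.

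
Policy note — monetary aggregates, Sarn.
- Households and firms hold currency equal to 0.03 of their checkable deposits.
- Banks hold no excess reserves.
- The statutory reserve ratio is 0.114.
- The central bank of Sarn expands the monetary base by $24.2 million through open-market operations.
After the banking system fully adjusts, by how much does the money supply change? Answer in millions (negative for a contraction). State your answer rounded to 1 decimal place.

$173.1 million

The money multiplier is m = (1 + c) / (rr + c) = (1 + 0.03) / (0.114 + 0.03) ≈ 7.1528.
The purchase adds 24.2 million of base, so ΔM = m × ΔMB = 7.1528 × (+24.2) ≈ 173.0978 million.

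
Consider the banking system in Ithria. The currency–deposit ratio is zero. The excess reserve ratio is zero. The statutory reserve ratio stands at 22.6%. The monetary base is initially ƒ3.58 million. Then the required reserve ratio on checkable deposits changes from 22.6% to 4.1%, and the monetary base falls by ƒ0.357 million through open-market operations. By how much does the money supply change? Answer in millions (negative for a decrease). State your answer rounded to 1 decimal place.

Before: m₁ = 1 / (0.226) ≈ 4.4248, MB₁ = 3.58, so M₁ = 4.4248 × 3.58 ≈ 15.8408 million.
After: m₂ = 1 / (0.041) ≈ 24.3902, MB₂ = 3.58 − 0.357 = 3.223, so M₂ = 24.3902 × 3.223 ≈ 78.6096 million.
ΔM = M₂ − M₁ = 78.6096 − 15.8408 = 62.7688 million.

ƒ62.8 million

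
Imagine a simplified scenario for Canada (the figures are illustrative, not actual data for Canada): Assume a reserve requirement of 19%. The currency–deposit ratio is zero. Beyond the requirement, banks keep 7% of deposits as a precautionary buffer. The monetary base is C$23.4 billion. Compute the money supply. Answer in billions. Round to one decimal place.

C$90.0 billion

The money multiplier is m = 1 / (rr + e) = 1 / (0.19 + 0.07) ≈ 3.8462.
So M = m × MB = 3.8462 × 23.4 ≈ 90.0011 billion.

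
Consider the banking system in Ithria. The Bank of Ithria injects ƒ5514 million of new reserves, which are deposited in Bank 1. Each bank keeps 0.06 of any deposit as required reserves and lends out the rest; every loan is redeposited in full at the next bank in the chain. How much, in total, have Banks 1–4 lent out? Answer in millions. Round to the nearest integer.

Bank i lends (1 − rr)^i of the original deposit: Bank 1 lends 5514·0.9400 = 5183.1600, Bank 2 lends 5514·0.9400² = 4872.1704, and so on.
Summing a geometric series: total = 5514·[0.9400·(1 − 0.9400^4) / (1 − 0.9400)] ≈ 18940.2203 million.

ƒ18940 million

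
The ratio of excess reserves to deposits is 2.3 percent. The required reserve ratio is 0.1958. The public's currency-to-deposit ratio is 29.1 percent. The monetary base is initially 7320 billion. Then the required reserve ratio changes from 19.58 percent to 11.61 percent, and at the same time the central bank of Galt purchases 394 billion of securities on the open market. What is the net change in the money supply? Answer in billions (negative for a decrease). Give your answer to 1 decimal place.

4617.6 billion

Before: m₁ = (1 + 0.291) / (0.1958 + 0.023 + 0.291) ≈ 2.532366, MB₁ = 7320, so M₁ = 2.532366 × 7320 ≈ 18536.9191 billion.
After: m₂ = (1 + 0.291) / (0.1161 + 0.023 + 0.291) ≈ 3.001628, MB₂ = 7320 + 394 = 7714, so M₂ = 3.001628 × 7714 ≈ 23154.5584 billion.
ΔM = M₂ − M₁ = 23154.5584 − 18536.9191 = 4617.6393 billion.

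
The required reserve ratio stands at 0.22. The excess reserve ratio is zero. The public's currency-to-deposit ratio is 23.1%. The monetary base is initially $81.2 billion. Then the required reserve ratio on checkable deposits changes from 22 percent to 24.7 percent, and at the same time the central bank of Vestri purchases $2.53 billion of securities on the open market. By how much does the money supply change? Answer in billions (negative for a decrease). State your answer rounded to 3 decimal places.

-6.004 billion

Before: m₁ = (1 + 0.231) / (0.22 + 0.231) ≈ 2.729490, MB₁ = 81.2, so M₁ = 2.729490 × 81.2 ≈ 221.6346 billion.
After: m₂ = (1 + 0.231) / (0.247 + 0.231) ≈ 2.575314, MB₂ = 81.2 + 2.53 = 83.73, so M₂ = 2.575314 × 83.73 ≈ 215.631 billion.
ΔM = M₂ − M₁ = 215.631 − 221.6346 = -6.0036 billion.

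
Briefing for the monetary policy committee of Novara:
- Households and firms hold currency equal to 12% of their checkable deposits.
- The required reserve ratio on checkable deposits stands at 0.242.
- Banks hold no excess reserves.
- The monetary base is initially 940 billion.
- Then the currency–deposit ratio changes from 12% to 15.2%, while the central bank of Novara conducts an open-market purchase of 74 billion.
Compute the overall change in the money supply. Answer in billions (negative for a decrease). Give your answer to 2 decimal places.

56.50 billion

Before: m₁ = (1 + 0.12) / (0.242 + 0.12) ≈ 3.0939227, MB₁ = 940, so M₁ = 3.0939227 × 940 ≈ 2908.2873 billion.
After: m₂ = (1 + 0.152) / (0.242 + 0.152) ≈ 2.9238579, MB₂ = 940 + 74 = 1014, so M₂ = 2.9238579 × 1014 ≈ 2964.7919 billion.
ΔM = M₂ − M₁ = 2964.7919 − 2908.2873 = 56.5046 billion.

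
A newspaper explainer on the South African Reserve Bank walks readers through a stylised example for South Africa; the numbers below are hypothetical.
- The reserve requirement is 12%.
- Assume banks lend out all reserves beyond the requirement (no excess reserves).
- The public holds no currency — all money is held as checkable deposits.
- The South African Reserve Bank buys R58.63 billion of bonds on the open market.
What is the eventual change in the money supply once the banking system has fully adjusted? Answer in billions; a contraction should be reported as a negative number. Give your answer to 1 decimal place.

R488.6 billion

The simple money multiplier is m = 1/rr = 1/0.12 ≈ 8.3333.
An open-market purchase increases the monetary base by 58.63 billion, so ΔM = m × ΔMB = 8.3333 × 58.63 ≈ 488.5814 billion.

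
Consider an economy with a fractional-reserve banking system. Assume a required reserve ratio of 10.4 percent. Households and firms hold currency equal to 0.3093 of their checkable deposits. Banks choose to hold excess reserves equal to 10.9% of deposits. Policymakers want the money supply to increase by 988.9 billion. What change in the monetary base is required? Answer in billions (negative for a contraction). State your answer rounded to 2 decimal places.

394.49 billion

The money multiplier is m = (1 + c) / (rr + e + c) = (1 + 0.3093) / (0.104 + 0.109 + 0.3093) ≈ 2.506797.
ΔMB = ΔM / m = (+988.9) / 2.506797 ≈ 394.4875 billion.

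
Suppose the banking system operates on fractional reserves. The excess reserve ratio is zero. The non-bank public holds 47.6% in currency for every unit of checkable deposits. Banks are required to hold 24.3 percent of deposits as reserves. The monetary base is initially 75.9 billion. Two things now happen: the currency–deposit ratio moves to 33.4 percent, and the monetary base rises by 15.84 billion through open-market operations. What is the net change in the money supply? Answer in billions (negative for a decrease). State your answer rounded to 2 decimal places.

Before: m₁ = (1 + 0.476) / (0.243 + 0.476) ≈ 2.05285, MB₁ = 75.9, so M₁ = 2.05285 × 75.9 ≈ 155.8113 billion.
After: m₂ = (1 + 0.334) / (0.243 + 0.334) ≈ 2.31196, MB₂ = 75.9 + 15.84 = 91.74, so M₂ = 2.31196 × 91.74 ≈ 212.0992 billion.
ΔM = M₂ − M₁ = 212.0992 − 155.8113 = 56.2879 billion.

56.29 billion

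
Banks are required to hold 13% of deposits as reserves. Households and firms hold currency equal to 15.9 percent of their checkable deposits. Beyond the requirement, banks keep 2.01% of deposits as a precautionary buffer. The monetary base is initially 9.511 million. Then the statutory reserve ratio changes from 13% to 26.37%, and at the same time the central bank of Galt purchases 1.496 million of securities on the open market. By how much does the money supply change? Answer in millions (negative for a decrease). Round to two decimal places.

Before: m₁ = (1 + 0.159) / (0.13 + 0.0201 + 0.159) ≈ 3.74960, MB₁ = 9.511, so M₁ = 3.74960 × 9.511 ≈ 35.6624 million.
After: m₂ = (1 + 0.159) / (0.2637 + 0.0201 + 0.159) ≈ 2.61743, MB₂ = 9.511 + 1.496 = 11.007, so M₂ = 2.61743 × 11.007 ≈ 28.8101 million.
ΔM = M₂ − M₁ = 28.8101 − 35.6624 = -6.8523 million.

-6.85 million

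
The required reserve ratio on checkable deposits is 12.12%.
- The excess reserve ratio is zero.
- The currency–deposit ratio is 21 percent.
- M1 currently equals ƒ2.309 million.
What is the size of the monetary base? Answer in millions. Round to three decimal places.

The money multiplier is m = (1 + c) / (rr + c) = (1 + 0.21) / (0.1212 + 0.21) ≈ 3.65338.
MB = M / m = 2.309 / 3.65338 ≈ 0.632 million.

ƒ0.632 million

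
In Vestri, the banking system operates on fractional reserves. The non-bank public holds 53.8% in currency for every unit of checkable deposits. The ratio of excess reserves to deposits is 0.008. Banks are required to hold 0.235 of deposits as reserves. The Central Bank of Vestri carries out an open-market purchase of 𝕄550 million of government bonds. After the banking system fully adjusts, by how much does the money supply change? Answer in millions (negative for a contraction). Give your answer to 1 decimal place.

The money multiplier is m = (1 + c) / (rr + e + c) = (1 + 0.538) / (0.235 + 0.008 + 0.538) ≈ 1.96927.
The purchase adds 550 million of base, so ΔM = m × ΔMB = 1.96927 × (+550) = 1083.0985 million.

𝕄1083.1 million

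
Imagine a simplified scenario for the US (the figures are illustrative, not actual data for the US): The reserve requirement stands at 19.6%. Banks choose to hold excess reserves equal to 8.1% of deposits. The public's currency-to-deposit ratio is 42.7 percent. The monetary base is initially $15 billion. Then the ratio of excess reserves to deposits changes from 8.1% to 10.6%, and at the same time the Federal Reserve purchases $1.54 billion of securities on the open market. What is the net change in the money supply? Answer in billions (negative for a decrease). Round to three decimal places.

Before: m₁ = (1 + 0.427) / (0.196 + 0.081 + 0.427) ≈ 2.026989, MB₁ = 15, so M₁ = 2.026989 × 15 ≈ 30.4048 billion.
After: m₂ = (1 + 0.427) / (0.196 + 0.106 + 0.427) ≈ 1.957476, MB₂ = 15 + 1.54 = 16.54, so M₂ = 1.957476 × 16.54 ≈ 32.3767 billion.
ΔM = M₂ − M₁ = 32.3767 − 30.4048 = 1.9719 billion.

$1.972 billion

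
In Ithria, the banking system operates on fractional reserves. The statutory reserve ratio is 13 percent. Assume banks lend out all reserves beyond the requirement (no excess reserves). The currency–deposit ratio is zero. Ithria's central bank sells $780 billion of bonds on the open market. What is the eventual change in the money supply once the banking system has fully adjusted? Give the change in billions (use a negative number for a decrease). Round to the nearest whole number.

-6000 billion

The simple money multiplier is m = 1/rr = 1/0.13 ≈ 7.6923.
An open-market sale reduces the monetary base by 780 billion, so ΔM = m × ΔMB = 7.6923 × (−780) = -5999.994 billion.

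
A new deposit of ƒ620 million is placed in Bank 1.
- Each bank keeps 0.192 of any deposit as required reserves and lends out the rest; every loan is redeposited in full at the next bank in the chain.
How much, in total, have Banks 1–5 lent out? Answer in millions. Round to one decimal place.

Bank i lends (1 − rr)^i of the original deposit: Bank 1 lends 620·0.8080 = 500.9600, Bank 2 lends 620·0.8080² ≈ 404.7757, and so on.
Summing a geometric series: total = 620·[0.8080·(1 − 0.8080^5) / (1 − 0.8080)] ≈ 1710.5828 million.

ƒ1710.6 million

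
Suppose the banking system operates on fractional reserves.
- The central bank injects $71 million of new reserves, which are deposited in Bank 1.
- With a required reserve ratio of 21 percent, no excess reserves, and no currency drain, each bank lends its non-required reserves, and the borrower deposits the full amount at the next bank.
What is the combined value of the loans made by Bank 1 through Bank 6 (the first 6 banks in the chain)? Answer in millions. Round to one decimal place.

Bank i lends (1 − rr)^i of the original deposit: Bank 1 lends 71·0.7900 = 56.0900, Bank 2 lends 71·0.7900² = 44.3111, and so on.
Summing a geometric series: total = 71·[0.7900·(1 − 0.7900^6) / (1 − 0.7900)] ≈ 202.1677 million.

$202.2 million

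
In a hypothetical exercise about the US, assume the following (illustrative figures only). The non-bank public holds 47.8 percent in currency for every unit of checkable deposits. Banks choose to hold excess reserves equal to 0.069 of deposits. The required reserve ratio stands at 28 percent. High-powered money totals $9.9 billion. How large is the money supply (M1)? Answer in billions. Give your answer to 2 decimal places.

$17.69 billion

The money multiplier is m = (1 + c) / (rr + e + c) = (1 + 0.478) / (0.28 + 0.069 + 0.478) ≈ 1.7872.
So M = m × MB = 1.7872 × 9.9 ≈ 17.6933 billion.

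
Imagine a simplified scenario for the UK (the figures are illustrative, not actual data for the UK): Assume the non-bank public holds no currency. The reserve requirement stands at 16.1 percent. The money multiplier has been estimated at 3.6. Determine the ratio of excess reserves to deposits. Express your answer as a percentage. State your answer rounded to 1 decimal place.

11.7%

Using m = 3.6. Since m = (1 + c)/(c + rr + e), the denominator satisfies c + rr + e = (1 + c)/m = (1 + 0) / 3.6 ≈ 0.277778.
With c = 0 and rr = 0.161, the ratio of excess reserves to deposits is 0.277778 − 0 − 0.161 = 0.116778.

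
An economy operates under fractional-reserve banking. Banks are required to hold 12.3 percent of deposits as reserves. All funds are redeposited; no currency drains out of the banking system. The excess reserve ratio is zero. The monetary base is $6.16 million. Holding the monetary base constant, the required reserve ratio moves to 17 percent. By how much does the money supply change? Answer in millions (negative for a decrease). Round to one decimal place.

-13.8 million

Initially m₁ = 1 / (0.123) ≈ 8.1301, so M₁ = 8.1301 × 6.16 ≈ 50.0814 million.
After the change m₂ = 1 / (0.17) ≈ 5.8824, so M₂ = 5.8824 × 6.16 ≈ 36.2356 million.
ΔM = M₂ − M₁ = 36.2356 − 50.0814 = -13.8458 million.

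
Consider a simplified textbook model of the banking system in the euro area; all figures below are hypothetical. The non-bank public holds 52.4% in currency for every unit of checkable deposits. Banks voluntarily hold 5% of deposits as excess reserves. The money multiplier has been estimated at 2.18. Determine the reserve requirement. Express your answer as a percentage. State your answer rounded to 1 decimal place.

12.5%

Using m = 2.18. Since m = (1 + c)/(c + rr + e), the denominator satisfies c + rr + e = (1 + c)/m = (1 + 0.524) / 2.18 ≈ 0.699083.
With c = 0.524 and e = 0.05, the reserve requirement is 0.699083 − 0.524 − 0.05 = 0.125083.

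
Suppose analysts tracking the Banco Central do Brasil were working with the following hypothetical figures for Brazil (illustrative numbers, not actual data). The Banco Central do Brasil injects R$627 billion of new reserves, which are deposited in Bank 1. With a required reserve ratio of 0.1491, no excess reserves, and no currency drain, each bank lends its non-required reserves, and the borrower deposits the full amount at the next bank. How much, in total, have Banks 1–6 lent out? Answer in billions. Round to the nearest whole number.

Bank i lends (1 − rr)^i of the original deposit: Bank 1 lends 627·0.8509 = 533.5143, Bank 2 lends 627·0.8509² ≈ 453.9673, and so on.
Summing a geometric series: total = 627·[0.8509·(1 − 0.8509^6) / (1 − 0.8509)] ≈ 2220.1070 billion.

R$2220 billion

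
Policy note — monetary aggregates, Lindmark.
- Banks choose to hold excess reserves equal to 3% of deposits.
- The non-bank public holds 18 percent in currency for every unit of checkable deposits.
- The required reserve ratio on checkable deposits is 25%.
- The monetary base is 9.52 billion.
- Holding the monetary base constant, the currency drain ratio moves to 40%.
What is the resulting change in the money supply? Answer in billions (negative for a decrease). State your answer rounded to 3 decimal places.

Initially m₁ = (1 + 0.18) / (0.25 + 0.03 + 0.18) ≈ 2.56522, so M₁ = 2.56522 × 9.52 ≈ 24.4209 billion.
After the change m₂ = (1 + 0.4) / (0.25 + 0.03 + 0.4) ≈ 2.05882, so M₂ = 2.05882 × 9.52 ≈ 19.6 billion.
ΔM = M₂ − M₁ = 19.6 − 24.4209 = -4.8209 billion.

-4.821 billion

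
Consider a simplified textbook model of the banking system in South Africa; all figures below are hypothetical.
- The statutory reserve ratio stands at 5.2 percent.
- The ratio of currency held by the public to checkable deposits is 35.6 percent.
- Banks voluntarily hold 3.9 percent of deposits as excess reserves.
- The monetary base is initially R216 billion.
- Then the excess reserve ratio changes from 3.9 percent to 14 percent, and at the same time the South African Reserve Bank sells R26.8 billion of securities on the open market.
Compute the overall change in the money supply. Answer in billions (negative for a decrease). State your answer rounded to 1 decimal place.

Before: m₁ = (1 + 0.356) / (0.052 + 0.039 + 0.356) ≈ 3.03356, MB₁ = 216, so M₁ = 3.03356 × 216 ≈ 655.249 billion.
After: m₂ = (1 + 0.356) / (0.052 + 0.14 + 0.356) ≈ 2.47445, MB₂ = 216 − 26.8 = 189.2, so M₂ = 2.47445 × 189.2 ≈ 468.1659 billion.
ΔM = M₂ − M₁ = 468.1659 − 655.249 = -187.0831 billion.

-187.1 billion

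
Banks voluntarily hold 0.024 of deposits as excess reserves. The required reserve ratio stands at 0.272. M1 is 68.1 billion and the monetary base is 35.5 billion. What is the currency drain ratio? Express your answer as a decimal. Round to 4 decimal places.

0.4706

Using m = M/MB = 68.1/35.5 ≈ 1.918310. From m = (1 + c)/(c + rr + e), rearranging gives 1 + c = m·(c + rr + e), so c·(1 − m) = m·(rr + e) − 1.
Hence c = [m·(rr + e) − 1]/(1 − m) = [1.918310 × (0.272 + 0.024) − 1] / (1 − 1.918310) ≈ 0.470626.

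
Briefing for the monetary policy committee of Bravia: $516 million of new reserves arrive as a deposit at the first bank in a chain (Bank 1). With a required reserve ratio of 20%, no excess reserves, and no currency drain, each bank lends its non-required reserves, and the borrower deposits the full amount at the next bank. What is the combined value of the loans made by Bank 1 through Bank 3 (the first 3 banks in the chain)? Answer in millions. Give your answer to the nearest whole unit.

Bank i lends (1 − rr)^i of the original deposit: Bank 1 lends 516·0.8000 = 412.8000, Bank 2 lends 516·0.8000² = 330.2400, and so on.
Summing a geometric series: total = 516·[0.8000·(1 − 0.8000^3) / (1 − 0.8000)] = 1007.2320 million.

$1007 million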